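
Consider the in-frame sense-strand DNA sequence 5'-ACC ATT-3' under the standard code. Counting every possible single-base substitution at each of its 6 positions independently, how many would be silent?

Codon 1 (ACC, Thr): 3 synonymous substitutions.
Codon 2 (ATT, Ile): 2 synonymous substitutions.
Total: 3 + 2 = 5.

5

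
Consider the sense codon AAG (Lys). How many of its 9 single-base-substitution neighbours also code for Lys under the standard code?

Position 1: none → 0 synonymous.
Position 2: none → 0 synonymous.
Position 3: AAA → 1 synonymous.
Total: 0 + 0 + 1 = 1.

1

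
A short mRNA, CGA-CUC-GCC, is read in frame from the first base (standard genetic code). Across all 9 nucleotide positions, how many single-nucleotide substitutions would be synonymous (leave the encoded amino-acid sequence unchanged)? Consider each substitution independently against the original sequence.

10

Codon 1 (CGA, Arg): 4 synonymous substitutions.
Codon 2 (CUC, Leu): 3 synonymous substitutions.
Codon 3 (GCC, Ala): 3 synonymous substitutions.
Total: 4 + 3 + 3 = 10.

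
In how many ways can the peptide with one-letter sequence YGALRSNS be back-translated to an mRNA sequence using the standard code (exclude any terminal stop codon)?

82944

Tyr: 2 codons.
Gly: 4 codons.
Ala: 4 codons.
Leu: 6 codons.
Arg: 6 codons.
Ser: 6 codons.
Asn: 2 codons.
Ser: 6 codons.
2 × 4 × 4 × 6 × 6 × 6 × 2 × 6 = 82944.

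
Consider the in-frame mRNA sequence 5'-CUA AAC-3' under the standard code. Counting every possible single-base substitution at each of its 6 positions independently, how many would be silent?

Codon 1 (CUA, Leu): 4 synonymous substitutions.
Codon 2 (AAC, Asn): 1 synonymous substitution.
Total: 4 + 1 = 5.

5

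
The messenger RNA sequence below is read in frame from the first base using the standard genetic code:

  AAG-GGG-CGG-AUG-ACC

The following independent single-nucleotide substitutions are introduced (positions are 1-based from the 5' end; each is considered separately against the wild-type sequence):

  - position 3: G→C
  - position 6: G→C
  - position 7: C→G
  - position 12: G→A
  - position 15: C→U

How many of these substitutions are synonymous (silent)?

2

Codon 1: AAG (Lys) → AAC (Asn) — missense.
Codon 2: GGG (Gly) → GGC (Gly) — synonymous.
Codon 3: CGG (Arg) → GGG (Gly) — missense.
Codon 4: AUG (Met) → AUA (Ile) — missense.
Codon 5: ACC (Thr) → ACU (Thr) — synonymous.
Synonymous: 2 of 5.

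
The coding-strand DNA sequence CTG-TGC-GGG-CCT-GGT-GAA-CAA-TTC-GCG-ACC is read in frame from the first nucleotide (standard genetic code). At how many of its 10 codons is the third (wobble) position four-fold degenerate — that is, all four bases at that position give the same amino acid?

Codon 1 CTG (Leu): third position 4-fold.
Codon 2 TGC (Cys): third position 2-fold.
Codon 3 GGG (Gly): third position 4-fold.
Codon 4 CCT (Pro): third position 4-fold.
Codon 5 GGT (Gly): third position 4-fold.
Codon 6 GAA (Glu): third position 2-fold.
Codon 7 CAA (Gln): third position 2-fold.
Codon 8 TTC (Phe): third position 2-fold.
Codon 9 GCG (Ala): third position 4-fold.
Codon 10 ACC (Thr): third position 4-fold.
Four-fold degenerate third positions: 6.

6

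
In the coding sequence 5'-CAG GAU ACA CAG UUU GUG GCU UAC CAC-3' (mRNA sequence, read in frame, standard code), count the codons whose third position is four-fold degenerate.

3

Codon 1 CAG (Gln): third position 2-fold.
Codon 2 GAU (Asp): third position 2-fold.
Codon 3 ACA (Thr): third position 4-fold.
Codon 4 CAG (Gln): third position 2-fold.
Codon 5 UUU (Phe): third position 2-fold.
Codon 6 GUG (Val): third position 4-fold.
Codon 7 GCU (Ala): third position 4-fold.
Codon 8 UAC (Tyr): third position 2-fold.
Codon 9 CAC (His): third position 2-fold.
Four-fold degenerate third positions: 3.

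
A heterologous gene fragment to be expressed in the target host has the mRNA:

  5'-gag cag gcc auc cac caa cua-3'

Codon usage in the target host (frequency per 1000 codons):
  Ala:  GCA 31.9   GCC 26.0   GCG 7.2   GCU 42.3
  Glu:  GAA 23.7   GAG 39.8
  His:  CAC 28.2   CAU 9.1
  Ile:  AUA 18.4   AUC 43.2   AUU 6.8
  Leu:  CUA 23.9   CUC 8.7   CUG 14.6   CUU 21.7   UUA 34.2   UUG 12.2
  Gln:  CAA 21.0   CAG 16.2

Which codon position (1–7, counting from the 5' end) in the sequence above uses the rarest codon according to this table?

Codon 1 GAG (Glu): 39.8 per 1000.
Codon 2 CAG (Gln): 16.2 per 1000.
Codon 3 GCC (Ala): 26.0 per 1000.
Codon 4 AUC (Ile): 43.2 per 1000.
Codon 5 CAC (His): 28.2 per 1000.
Codon 6 CAA (Gln): 21.0 per 1000.
Codon 7 CUA (Leu): 23.9 per 1000.
Lowest frequency is 16.2 at codon 2.

2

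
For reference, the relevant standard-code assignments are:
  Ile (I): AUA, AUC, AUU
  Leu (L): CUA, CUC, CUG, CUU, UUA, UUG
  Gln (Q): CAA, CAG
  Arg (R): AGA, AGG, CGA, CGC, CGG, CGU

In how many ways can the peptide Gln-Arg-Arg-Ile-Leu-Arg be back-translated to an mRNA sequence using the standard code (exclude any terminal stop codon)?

7776

Gln: 2 codons.
Arg: 6 codons.
Arg: 6 codons.
Ile: 3 codons.
Leu: 6 codons.
Arg: 6 codons.
2 × 6 × 6 × 3 × 6 × 6 = 7776.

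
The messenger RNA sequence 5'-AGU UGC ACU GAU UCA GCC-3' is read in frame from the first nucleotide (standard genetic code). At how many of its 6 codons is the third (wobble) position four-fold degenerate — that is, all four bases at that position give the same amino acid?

Codon 1 AGU (Ser): third position 2-fold.
Codon 2 UGC (Cys): third position 2-fold.
Codon 3 ACU (Thr): third position 4-fold.
Codon 4 GAU (Asp): third position 2-fold.
Codon 5 UCA (Ser): third position 4-fold.
Codon 6 GCC (Ala): third position 4-fold.
Four-fold degenerate third positions: 3.

3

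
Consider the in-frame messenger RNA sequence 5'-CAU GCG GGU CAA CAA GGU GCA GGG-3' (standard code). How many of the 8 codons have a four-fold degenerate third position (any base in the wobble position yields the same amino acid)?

Codon 1 CAU (His): third position 2-fold.
Codon 2 GCG (Ala): third position 4-fold.
Codon 3 GGU (Gly): third position 4-fold.
Codon 4 CAA (Gln): third position 2-fold.
Codon 5 CAA (Gln): third position 2-fold.
Codon 6 GGU (Gly): third position 4-fold.
Codon 7 GCA (Ala): third position 4-fold.
Codon 8 GGG (Gly): third position 4-fold.
Four-fold degenerate third positions: 5.

5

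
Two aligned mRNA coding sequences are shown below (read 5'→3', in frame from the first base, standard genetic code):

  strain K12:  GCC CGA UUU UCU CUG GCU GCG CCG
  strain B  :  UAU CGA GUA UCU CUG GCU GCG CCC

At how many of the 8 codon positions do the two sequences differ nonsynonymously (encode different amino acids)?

2

Codon 1: GCC Ala / UAU Tyr — nonsynonymous.
Codon 2: CGA Arg / CGA Arg — identical.
Codon 3: UUU Phe / GUA Val — nonsynonymous.
Codon 4: UCU Ser / UCU Ser — identical.
Codon 5: CUG Leu / CUG Leu — identical.
Codon 6: GCU Ala / GCU Ala — identical.
Codon 7: GCG Ala / GCG Ala — identical.
Codon 8: CCG Pro / CCC Pro — synonymous.
Nonsynonymous differences: 2.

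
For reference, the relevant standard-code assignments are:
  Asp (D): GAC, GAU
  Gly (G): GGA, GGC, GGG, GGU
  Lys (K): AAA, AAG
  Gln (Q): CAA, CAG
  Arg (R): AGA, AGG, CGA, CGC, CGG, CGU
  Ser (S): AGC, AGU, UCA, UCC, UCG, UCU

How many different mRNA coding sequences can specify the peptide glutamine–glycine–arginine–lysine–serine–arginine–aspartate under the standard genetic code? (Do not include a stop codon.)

Gln: 2 codons.
Gly: 4 codons.
Arg: 6 codons.
Lys: 2 codons.
Ser: 6 codons.
Arg: 6 codons.
Asp: 2 codons.
2 × 4 × 6 × 2 × 6 × 6 × 2 = 6912.

6912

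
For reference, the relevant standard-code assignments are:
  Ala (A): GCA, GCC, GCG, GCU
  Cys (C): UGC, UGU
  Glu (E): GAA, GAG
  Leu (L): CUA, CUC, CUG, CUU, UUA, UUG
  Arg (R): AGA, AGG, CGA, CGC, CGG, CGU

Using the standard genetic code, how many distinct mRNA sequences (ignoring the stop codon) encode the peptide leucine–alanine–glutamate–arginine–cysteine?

576

Leu: 6 codons.
Ala: 4 codons.
Glu: 2 codons.
Arg: 6 codons.
Cys: 2 codons.
6 × 4 × 2 × 6 × 2 = 576.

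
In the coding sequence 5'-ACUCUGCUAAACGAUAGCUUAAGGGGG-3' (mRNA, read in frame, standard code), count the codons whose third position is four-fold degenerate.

4

Codon 1 ACU (Thr): third position 4-fold.
Codon 2 CUG (Leu): third position 4-fold.
Codon 3 CUA (Leu): third position 4-fold.
Codon 4 AAC (Asn): third position 2-fold.
Codon 5 GAU (Asp): third position 2-fold.
Codon 6 AGC (Ser): third position 2-fold.
Codon 7 UUA (Leu): third position 2-fold.
Codon 8 AGG (Arg): third position 2-fold.
Codon 9 GGG (Gly): third position 4-fold.
Four-fold degenerate third positions: 4.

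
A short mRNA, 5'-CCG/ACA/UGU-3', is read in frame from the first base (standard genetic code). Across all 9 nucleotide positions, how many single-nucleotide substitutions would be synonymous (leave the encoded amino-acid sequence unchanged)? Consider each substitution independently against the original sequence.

7

Codon 1 (CCG, Pro): 3 synonymous substitutions.
Codon 2 (ACA, Thr): 3 synonymous substitutions.
Codon 3 (UGU, Cys): 1 synonymous substitution.
Total: 3 + 3 + 1 = 7.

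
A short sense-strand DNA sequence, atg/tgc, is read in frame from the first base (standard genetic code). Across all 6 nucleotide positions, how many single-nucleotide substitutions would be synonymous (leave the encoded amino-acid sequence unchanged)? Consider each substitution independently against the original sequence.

Codon 1 (ATG, Met): 0 synonymous substitutions.
Codon 2 (TGC, Cys): 1 synonymous substitution.
Total: 0 + 1 = 1.

1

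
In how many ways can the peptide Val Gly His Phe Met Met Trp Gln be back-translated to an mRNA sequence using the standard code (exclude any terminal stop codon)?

128

Val: 4 codons.
Gly: 4 codons.
His: 2 codons.
Phe: 2 codons.
Met: 1 codon.
Met: 1 codon.
Trp: 1 codon.
Gln: 2 codons.
4 × 4 × 2 × 2 × 1 × 1 × 1 × 2 = 128.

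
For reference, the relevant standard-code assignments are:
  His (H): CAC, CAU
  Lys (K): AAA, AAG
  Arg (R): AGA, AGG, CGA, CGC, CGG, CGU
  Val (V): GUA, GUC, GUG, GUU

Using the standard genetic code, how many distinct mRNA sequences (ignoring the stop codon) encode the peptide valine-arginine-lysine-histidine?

96

Val: 4 codons.
Arg: 6 codons.
Lys: 2 codons.
His: 2 codons.
4 × 6 × 2 × 2 = 96.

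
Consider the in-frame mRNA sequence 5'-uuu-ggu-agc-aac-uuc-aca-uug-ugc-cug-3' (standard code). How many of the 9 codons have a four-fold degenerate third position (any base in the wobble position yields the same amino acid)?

3

Codon 1 UUU (Phe): third position 2-fold.
Codon 2 GGU (Gly): third position 4-fold.
Codon 3 AGC (Ser): third position 2-fold.
Codon 4 AAC (Asn): third position 2-fold.
Codon 5 UUC (Phe): third position 2-fold.
Codon 6 ACA (Thr): third position 4-fold.
Codon 7 UUG (Leu): third position 2-fold.
Codon 8 UGC (Cys): third position 2-fold.
Codon 9 CUG (Leu): third position 4-fold.
Four-fold degenerate third positions: 3.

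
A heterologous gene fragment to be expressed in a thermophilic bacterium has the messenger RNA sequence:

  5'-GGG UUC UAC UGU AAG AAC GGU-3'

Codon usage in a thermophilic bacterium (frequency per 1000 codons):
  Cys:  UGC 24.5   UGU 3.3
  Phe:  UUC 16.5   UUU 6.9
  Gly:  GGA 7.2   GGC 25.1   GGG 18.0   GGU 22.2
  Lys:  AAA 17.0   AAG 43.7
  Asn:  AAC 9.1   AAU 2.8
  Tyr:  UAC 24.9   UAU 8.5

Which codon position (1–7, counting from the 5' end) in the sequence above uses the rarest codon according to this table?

4

Codon 1 GGG (Gly): 18.0 per 1000.
Codon 2 UUC (Phe): 16.5 per 1000.
Codon 3 UAC (Tyr): 24.9 per 1000.
Codon 4 UGU (Cys): 3.3 per 1000.
Codon 5 AAG (Lys): 43.7 per 1000.
Codon 6 AAC (Asn): 9.1 per 1000.
Codon 7 GGU (Gly): 22.2 per 1000.
Lowest frequency is 3.3 at codon 4.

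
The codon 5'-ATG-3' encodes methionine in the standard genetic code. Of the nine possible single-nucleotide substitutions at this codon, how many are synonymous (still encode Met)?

Position 1: none → 0 synonymous.
Position 2: none → 0 synonymous.
Position 3: none → 0 synonymous.
Total: 0 + 0 + 0 = 0.

0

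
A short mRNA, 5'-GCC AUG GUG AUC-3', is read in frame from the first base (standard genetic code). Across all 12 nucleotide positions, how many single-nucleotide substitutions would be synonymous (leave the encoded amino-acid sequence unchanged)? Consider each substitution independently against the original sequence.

8

Codon 1 (GCC, Ala): 3 synonymous substitutions.
Codon 2 (AUG, Met): 0 synonymous substitutions.
Codon 3 (GUG, Val): 3 synonymous substitutions.
Codon 4 (AUC, Ile): 2 synonymous substitutions.
Total: 3 + 0 + 3 + 2 = 8.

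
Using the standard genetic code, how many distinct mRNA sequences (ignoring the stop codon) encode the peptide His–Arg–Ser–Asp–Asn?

His: 2 codons.
Arg: 6 codons.
Ser: 6 codons.
Asp: 2 codons.
Asn: 2 codons.
2 × 6 × 6 × 2 × 2 = 288.

288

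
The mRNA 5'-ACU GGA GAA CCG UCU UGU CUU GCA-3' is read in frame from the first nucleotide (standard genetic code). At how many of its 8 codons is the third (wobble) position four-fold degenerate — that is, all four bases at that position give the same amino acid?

Codon 1 ACU (Thr): third position 4-fold.
Codon 2 GGA (Gly): third position 4-fold.
Codon 3 GAA (Glu): third position 2-fold.
Codon 4 CCG (Pro): third position 4-fold.
Codon 5 UCU (Ser): third position 4-fold.
Codon 6 UGU (Cys): third position 2-fold.
Codon 7 CUU (Leu): third position 4-fold.
Codon 8 GCA (Ala): third position 4-fold.
Four-fold degenerate third positions: 6.

6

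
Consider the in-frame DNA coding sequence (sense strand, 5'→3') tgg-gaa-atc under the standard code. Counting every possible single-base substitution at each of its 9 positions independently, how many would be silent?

Codon 1 (TGG, Trp): 0 synonymous substitutions.
Codon 2 (GAA, Glu): 1 synonymous substitution.
Codon 3 (ATC, Ile): 2 synonymous substitutions.
Total: 0 + 1 + 2 = 3.

3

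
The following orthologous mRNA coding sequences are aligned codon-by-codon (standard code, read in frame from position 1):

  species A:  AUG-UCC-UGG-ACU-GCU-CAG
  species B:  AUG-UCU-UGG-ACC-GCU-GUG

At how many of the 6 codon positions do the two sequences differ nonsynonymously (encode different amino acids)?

Codon 1: AUG Met / AUG Met — identical.
Codon 2: UCC Ser / UCU Ser — synonymous.
Codon 3: UGG Trp / UGG Trp — identical.
Codon 4: ACU Thr / ACC Thr — synonymous.
Codon 5: GCU Ala / GCU Ala — identical.
Codon 6: CAG Gln / GUG Val — nonsynonymous.
Nonsynonymous differences: 1.

1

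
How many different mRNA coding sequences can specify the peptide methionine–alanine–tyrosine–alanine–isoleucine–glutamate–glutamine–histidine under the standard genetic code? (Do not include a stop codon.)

768

Met: 1 codon.
Ala: 4 codons.
Tyr: 2 codons.
Ala: 4 codons.
Ile: 3 codons.
Glu: 2 codons.
Gln: 2 codons.
His: 2 codons.
1 × 4 × 2 × 4 × 3 × 2 × 2 × 2 = 768.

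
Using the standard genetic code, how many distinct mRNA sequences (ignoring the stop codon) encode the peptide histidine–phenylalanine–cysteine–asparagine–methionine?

His: 2 codons.
Phe: 2 codons.
Cys: 2 codons.
Asn: 2 codons.
Met: 1 codon.
2 × 2 × 2 × 2 × 1 = 16.

16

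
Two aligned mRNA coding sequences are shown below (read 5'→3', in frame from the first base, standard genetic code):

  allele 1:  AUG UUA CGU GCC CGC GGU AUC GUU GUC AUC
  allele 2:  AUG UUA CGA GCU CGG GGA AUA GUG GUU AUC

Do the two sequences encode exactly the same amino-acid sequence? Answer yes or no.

yes

Codon 1: AUG Met / AUG Met — identical.
Codon 2: UUA Leu / UUA Leu — identical.
Codon 3: CGU Arg / CGA Arg — synonymous.
Codon 4: GCC Ala / GCU Ala — synonymous.
Codon 5: CGC Arg / CGG Arg — synonymous.
Codon 6: GGU Gly / GGA Gly — synonymous.
Codon 7: AUC Ile / AUA Ile — synonymous.
Codon 8: GUU Val / GUG Val — synonymous.
Codon 9: GUC Val / GUU Val — synonymous.
Codon 10: AUC Ile / AUC Ile — identical.
Nonsynonymous differences: 0 → same protein.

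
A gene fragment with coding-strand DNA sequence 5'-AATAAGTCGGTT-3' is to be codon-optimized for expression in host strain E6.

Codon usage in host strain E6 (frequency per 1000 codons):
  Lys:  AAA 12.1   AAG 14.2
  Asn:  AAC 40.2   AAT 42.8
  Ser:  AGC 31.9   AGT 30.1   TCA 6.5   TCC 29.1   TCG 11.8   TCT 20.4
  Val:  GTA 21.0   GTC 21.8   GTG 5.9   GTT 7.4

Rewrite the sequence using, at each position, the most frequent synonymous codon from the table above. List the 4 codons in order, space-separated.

AAT AAG AGC GTC

Codon 1 (Asn): best is AAT at 42.8.
Codon 2 (Lys): best is AAG at 14.2.
Codon 3 (Ser): best is AGC at 31.9.
Codon 4 (Val): best is GTC at 21.8.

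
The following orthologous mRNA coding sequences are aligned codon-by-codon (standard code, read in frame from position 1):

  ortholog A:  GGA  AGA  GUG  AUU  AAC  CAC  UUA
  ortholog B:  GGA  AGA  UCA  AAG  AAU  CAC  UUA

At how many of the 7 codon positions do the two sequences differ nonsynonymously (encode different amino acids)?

2

Codon 1: GGA Gly / GGA Gly — identical.
Codon 2: AGA Arg / AGA Arg — identical.
Codon 3: GUG Val / UCA Ser — nonsynonymous.
Codon 4: AUU Ile / AAG Lys — nonsynonymous.
Codon 5: AAC Asn / AAU Asn — synonymous.
Codon 6: CAC His / CAC His — identical.
Codon 7: UUA Leu / UUA Leu — identical.
Nonsynonymous differences: 2.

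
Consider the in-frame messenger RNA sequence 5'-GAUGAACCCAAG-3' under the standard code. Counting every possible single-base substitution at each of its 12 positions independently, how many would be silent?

6

Codon 1 (GAU, Asp): 1 synonymous substitution.
Codon 2 (GAA, Glu): 1 synonymous substitution.
Codon 3 (CCC, Pro): 3 synonymous substitutions.
Codon 4 (AAG, Lys): 1 synonymous substitution.
Total: 1 + 1 + 3 + 1 = 6.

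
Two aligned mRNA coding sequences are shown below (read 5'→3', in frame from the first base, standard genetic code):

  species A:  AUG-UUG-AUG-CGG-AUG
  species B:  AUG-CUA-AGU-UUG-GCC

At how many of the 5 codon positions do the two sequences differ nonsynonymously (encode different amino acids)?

3

Codon 1: AUG Met / AUG Met — identical.
Codon 2: UUG Leu / CUA Leu — synonymous.
Codon 3: AUG Met / AGU Ser — nonsynonymous.
Codon 4: CGG Arg / UUG Leu — nonsynonymous.
Codon 5: AUG Met / GCC Ala — nonsynonymous.
Nonsynonymous differences: 3.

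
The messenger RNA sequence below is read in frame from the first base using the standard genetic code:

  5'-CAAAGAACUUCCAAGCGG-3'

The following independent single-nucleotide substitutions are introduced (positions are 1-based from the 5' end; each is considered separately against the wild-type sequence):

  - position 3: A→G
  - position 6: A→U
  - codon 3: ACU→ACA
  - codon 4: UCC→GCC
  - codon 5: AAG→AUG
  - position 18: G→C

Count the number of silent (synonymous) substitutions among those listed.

3

Codon 1: CAA (Gln) → CAG (Gln) — synonymous.
Codon 2: AGA (Arg) → AGU (Ser) — missense.
Codon 3: ACU (Thr) → ACA (Thr) — synonymous.
Codon 4: UCC (Ser) → GCC (Ala) — missense.
Codon 5: AAG (Lys) → AUG (Met) — missense.
Codon 6: CGG (Arg) → CGC (Arg) — synonymous.
Synonymous: 3 of 6.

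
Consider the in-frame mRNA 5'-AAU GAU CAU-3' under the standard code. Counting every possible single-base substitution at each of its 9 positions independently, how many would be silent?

3

Codon 1 (AAU, Asn): 1 synonymous substitution.
Codon 2 (GAU, Asp): 1 synonymous substitution.
Codon 3 (CAU, His): 1 synonymous substitution.
Total: 1 + 1 + 1 = 3.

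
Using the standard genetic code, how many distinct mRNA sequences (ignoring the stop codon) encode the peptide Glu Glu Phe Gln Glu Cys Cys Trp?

128

Glu: 2 codons.
Glu: 2 codons.
Phe: 2 codons.
Gln: 2 codons.
Glu: 2 codons.
Cys: 2 codons.
Cys: 2 codons.
Trp: 1 codon.
2 × 2 × 2 × 2 × 2 × 2 × 2 × 1 = 128.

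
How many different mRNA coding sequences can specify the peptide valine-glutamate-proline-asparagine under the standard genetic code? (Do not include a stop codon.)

Val: 4 codons.
Glu: 2 codons.
Pro: 4 codons.
Asn: 2 codons.
4 × 2 × 4 × 2 = 64.

64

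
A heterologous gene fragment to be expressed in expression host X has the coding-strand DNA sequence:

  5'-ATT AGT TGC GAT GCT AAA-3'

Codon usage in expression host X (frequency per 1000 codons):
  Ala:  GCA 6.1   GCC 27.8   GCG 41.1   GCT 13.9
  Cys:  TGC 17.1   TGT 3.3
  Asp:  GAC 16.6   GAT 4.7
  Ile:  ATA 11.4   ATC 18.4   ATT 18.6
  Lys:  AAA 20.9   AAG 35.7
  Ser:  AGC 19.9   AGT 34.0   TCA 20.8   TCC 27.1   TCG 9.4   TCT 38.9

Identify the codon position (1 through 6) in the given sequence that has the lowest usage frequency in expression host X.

Codon 1 ATT (Ile): 18.6 per 1000.
Codon 2 AGT (Ser): 34.0 per 1000.
Codon 3 TGC (Cys): 17.1 per 1000.
Codon 4 GAT (Asp): 4.7 per 1000.
Codon 5 GCT (Ala): 13.9 per 1000.
Codon 6 AAA (Lys): 20.9 per 1000.
Lowest frequency is 4.7 at codon 4.

4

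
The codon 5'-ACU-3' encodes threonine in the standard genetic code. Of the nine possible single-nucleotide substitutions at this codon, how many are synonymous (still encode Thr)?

3

Position 1: none → 0 synonymous.
Position 2: none → 0 synonymous.
Position 3: ACC, ACA, ACG → 3 synonymous.
Total: 0 + 0 + 3 = 3.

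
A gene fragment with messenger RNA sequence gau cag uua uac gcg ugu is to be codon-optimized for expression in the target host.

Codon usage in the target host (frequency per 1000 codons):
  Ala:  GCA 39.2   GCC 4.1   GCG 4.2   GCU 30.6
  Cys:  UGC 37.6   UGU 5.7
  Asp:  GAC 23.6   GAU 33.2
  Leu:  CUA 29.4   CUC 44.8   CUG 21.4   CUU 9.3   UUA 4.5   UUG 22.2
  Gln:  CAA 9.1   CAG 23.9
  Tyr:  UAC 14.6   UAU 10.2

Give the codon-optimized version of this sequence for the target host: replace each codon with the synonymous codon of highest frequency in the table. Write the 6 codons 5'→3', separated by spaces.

Codon 1 (Asp): best is GAU at 33.2.
Codon 2 (Gln): best is CAG at 23.9.
Codon 3 (Leu): best is CUC at 44.8.
Codon 4 (Tyr): best is UAC at 14.6.
Codon 5 (Ala): best is GCA at 39.2.
Codon 6 (Cys): best is UGC at 37.6.

GAU CAG CUC UAC GCA UGC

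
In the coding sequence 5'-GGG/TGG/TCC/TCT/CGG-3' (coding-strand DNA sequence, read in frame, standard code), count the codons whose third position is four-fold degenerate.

Codon 1 GGG (Gly): third position 4-fold.
Codon 2 TGG (Trp): third position 1-fold.
Codon 3 TCC (Ser): third position 4-fold.
Codon 4 TCT (Ser): third position 4-fold.
Codon 5 CGG (Arg): third position 4-fold.
Four-fold degenerate third positions: 4.

4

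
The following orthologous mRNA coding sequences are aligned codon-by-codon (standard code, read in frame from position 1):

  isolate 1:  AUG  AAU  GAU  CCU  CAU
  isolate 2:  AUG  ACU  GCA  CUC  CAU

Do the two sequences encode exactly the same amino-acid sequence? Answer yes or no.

no

Codon 1: AUG Met / AUG Met — identical.
Codon 2: AAU Asn / ACU Thr — nonsynonymous.
Codon 3: GAU Asp / GCA Ala — nonsynonymous.
Codon 4: CCU Pro / CUC Leu — nonsynonymous.
Codon 5: CAU His / CAU His — identical.
Nonsynonymous differences: 3 → different protein.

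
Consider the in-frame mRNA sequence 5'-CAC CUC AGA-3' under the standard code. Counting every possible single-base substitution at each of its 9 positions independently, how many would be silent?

6

Codon 1 (CAC, His): 1 synonymous substitution.
Codon 2 (CUC, Leu): 3 synonymous substitutions.
Codon 3 (AGA, Arg): 2 synonymous substitutions.
Total: 1 + 3 + 2 = 6.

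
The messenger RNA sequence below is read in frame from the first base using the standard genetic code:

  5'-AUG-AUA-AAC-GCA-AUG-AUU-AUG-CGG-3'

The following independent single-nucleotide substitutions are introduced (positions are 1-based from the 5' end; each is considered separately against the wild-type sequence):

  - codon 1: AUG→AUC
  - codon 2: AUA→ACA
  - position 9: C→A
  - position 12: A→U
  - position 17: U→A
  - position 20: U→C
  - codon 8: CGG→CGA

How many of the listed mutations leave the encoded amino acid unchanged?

Codon 1: AUG (Met) → AUC (Ile) — missense.
Codon 2: AUA (Ile) → ACA (Thr) — missense.
Codon 3: AAC (Asn) → AAA (Lys) — missense.
Codon 4: GCA (Ala) → GCU (Ala) — synonymous.
Codon 6: AUU (Ile) → AAU (Asn) — missense.
Codon 7: AUG (Met) → ACG (Thr) — missense.
Codon 8: CGG (Arg) → CGA (Arg) — synonymous.
Synonymous: 2 of 7.

2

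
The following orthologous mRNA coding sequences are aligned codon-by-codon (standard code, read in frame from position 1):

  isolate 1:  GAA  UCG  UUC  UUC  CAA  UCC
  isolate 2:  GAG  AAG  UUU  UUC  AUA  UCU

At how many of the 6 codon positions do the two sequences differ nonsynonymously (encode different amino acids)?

Codon 1: GAA Glu / GAG Glu — synonymous.
Codon 2: UCG Ser / AAG Lys — nonsynonymous.
Codon 3: UUC Phe / UUU Phe — synonymous.
Codon 4: UUC Phe / UUC Phe — identical.
Codon 5: CAA Gln / AUA Ile — nonsynonymous.
Codon 6: UCC Ser / UCU Ser — synonymous.
Nonsynonymous differences: 2.

2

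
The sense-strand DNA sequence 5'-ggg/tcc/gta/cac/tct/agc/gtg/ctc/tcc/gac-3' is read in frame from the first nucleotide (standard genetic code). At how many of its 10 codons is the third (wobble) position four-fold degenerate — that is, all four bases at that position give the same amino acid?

Codon 1 GGG (Gly): third position 4-fold.
Codon 2 TCC (Ser): third position 4-fold.
Codon 3 GTA (Val): third position 4-fold.
Codon 4 CAC (His): third position 2-fold.
Codon 5 TCT (Ser): third position 4-fold.
Codon 6 AGC (Ser): third position 2-fold.
Codon 7 GTG (Val): third position 4-fold.
Codon 8 CTC (Leu): third position 4-fold.
Codon 9 TCC (Ser): third position 4-fold.
Codon 10 GAC (Asp): third position 2-fold.
Four-fold degenerate third positions: 7.

7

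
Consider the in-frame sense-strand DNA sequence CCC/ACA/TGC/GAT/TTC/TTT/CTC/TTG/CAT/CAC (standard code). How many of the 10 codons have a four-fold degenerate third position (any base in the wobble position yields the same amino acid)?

3

Codon 1 CCC (Pro): third position 4-fold.
Codon 2 ACA (Thr): third position 4-fold.
Codon 3 TGC (Cys): third position 2-fold.
Codon 4 GAT (Asp): third position 2-fold.
Codon 5 TTC (Phe): third position 2-fold.
Codon 6 TTT (Phe): third position 2-fold.
Codon 7 CTC (Leu): third position 4-fold.
Codon 8 TTG (Leu): third position 2-fold.
Codon 9 CAT (His): third position 2-fold.
Codon 10 CAC (His): third position 2-fold.
Four-fold degenerate third positions: 3.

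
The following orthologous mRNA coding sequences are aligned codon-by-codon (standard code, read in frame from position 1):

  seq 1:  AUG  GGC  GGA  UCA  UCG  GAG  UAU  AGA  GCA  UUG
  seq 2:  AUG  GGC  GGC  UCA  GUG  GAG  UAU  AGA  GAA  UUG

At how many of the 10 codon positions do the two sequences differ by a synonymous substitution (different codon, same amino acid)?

Codon 1: AUG Met / AUG Met — identical.
Codon 2: GGC Gly / GGC Gly — identical.
Codon 3: GGA Gly / GGC Gly — synonymous.
Codon 4: UCA Ser / UCA Ser — identical.
Codon 5: UCG Ser / GUG Val — nonsynonymous.
Codon 6: GAG Glu / GAG Glu — identical.
Codon 7: UAU Tyr / UAU Tyr — identical.
Codon 8: AGA Arg / AGA Arg — identical.
Codon 9: GCA Ala / GAA Glu — nonsynonymous.
Codon 10: UUG Leu / UUG Leu — identical.
Synonymous differences: 1.

1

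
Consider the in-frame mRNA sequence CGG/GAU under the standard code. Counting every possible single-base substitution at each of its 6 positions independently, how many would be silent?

5

Codon 1 (CGG, Arg): 4 synonymous substitutions.
Codon 2 (GAU, Asp): 1 synonymous substitution.
Total: 4 + 1 = 5.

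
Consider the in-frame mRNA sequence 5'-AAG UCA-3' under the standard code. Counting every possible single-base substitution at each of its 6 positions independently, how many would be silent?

Codon 1 (AAG, Lys): 1 synonymous substitution.
Codon 2 (UCA, Ser): 3 synonymous substitutions.
Total: 1 + 3 = 4.

4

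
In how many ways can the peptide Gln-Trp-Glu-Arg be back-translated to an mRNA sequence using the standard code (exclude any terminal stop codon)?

Gln: 2 codons.
Trp: 1 codon.
Glu: 2 codons.
Arg: 6 codons.
2 × 1 × 2 × 6 = 24.

24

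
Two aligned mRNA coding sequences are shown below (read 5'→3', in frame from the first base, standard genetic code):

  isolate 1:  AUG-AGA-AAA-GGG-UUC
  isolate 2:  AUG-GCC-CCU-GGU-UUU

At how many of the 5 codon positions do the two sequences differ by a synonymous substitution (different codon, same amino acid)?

Codon 1: AUG Met / AUG Met — identical.
Codon 2: AGA Arg / GCC Ala — nonsynonymous.
Codon 3: AAA Lys / CCU Pro — nonsynonymous.
Codon 4: GGG Gly / GGU Gly — synonymous.
Codon 5: UUC Phe / UUU Phe — synonymous.
Synonymous differences: 2.

2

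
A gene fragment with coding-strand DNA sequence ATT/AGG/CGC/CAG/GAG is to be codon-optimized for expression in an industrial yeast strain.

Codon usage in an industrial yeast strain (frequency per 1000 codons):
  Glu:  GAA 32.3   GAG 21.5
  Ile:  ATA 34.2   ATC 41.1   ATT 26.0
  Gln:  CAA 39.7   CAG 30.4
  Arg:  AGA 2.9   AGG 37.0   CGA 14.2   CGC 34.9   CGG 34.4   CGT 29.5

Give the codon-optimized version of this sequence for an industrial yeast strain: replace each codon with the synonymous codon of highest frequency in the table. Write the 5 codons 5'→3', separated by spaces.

Codon 1 (Ile): best is ATC at 41.1.
Codon 2 (Arg): best is AGG at 37.0.
Codon 3 (Arg): best is AGG at 37.0.
Codon 4 (Gln): best is CAA at 39.7.
Codon 5 (Glu): best is GAA at 32.3.

ATC AGG AGG CAA GAA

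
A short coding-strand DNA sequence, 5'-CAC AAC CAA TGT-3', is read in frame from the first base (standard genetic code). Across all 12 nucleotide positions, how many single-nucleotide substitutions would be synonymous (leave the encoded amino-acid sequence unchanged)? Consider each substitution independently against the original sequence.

4

Codon 1 (CAC, His): 1 synonymous substitution.
Codon 2 (AAC, Asn): 1 synonymous substitution.
Codon 3 (CAA, Gln): 1 synonymous substitution.
Codon 4 (TGT, Cys): 1 synonymous substitution.
Total: 1 + 1 + 1 + 1 = 4.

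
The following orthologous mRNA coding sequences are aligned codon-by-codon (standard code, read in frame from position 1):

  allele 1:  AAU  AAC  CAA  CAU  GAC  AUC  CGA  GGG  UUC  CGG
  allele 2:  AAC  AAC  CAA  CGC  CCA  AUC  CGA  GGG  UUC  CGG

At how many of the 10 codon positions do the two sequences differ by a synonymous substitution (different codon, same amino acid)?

1

Codon 1: AAU Asn / AAC Asn — synonymous.
Codon 2: AAC Asn / AAC Asn — identical.
Codon 3: CAA Gln / CAA Gln — identical.
Codon 4: CAU His / CGC Arg — nonsynonymous.
Codon 5: GAC Asp / CCA Pro — nonsynonymous.
Codon 6: AUC Ile / AUC Ile — identical.
Codon 7: CGA Arg / CGA Arg — identical.
Codon 8: GGG Gly / GGG Gly — identical.
Codon 9: UUC Phe / UUC Phe — identical.
Codon 10: CGG Arg / CGG Arg — identical.
Synonymous differences: 1.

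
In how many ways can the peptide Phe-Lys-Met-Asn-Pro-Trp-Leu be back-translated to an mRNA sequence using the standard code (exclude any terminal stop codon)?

Phe: 2 codons.
Lys: 2 codons.
Met: 1 codon.
Asn: 2 codons.
Pro: 4 codons.
Trp: 1 codon.
Leu: 6 codons.
2 × 2 × 1 × 2 × 4 × 1 × 6 = 192.

192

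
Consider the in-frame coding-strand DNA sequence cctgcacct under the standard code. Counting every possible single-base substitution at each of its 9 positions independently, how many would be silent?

9

Codon 1 (CCT, Pro): 3 synonymous substitutions.
Codon 2 (GCA, Ala): 3 synonymous substitutions.
Codon 3 (CCT, Pro): 3 synonymous substitutions.
Total: 3 + 3 + 3 = 9.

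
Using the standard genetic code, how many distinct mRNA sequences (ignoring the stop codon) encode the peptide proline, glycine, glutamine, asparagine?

Pro: 4 codons.
Gly: 4 codons.
Gln: 2 codons.
Asn: 2 codons.
4 × 4 × 2 × 2 = 64.

64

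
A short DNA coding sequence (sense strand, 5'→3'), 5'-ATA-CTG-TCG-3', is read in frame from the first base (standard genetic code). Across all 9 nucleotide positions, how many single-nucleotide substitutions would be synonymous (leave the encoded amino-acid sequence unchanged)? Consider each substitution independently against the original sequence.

9

Codon 1 (ATA, Ile): 2 synonymous substitutions.
Codon 2 (CTG, Leu): 4 synonymous substitutions.
Codon 3 (TCG, Ser): 3 synonymous substitutions.
Total: 2 + 4 + 3 = 9.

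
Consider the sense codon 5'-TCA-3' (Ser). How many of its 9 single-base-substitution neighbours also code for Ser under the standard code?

3

Position 1: none → 0 synonymous.
Position 2: none → 0 synonymous.
Position 3: TCT, TCC, TCG → 3 synonymous.
Total: 0 + 0 + 3 = 3.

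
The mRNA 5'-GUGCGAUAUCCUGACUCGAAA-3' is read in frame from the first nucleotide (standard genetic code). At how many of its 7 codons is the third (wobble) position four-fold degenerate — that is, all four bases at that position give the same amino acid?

Codon 1 GUG (Val): third position 4-fold.
Codon 2 CGA (Arg): third position 4-fold.
Codon 3 UAU (Tyr): third position 2-fold.
Codon 4 CCU (Pro): third position 4-fold.
Codon 5 GAC (Asp): third position 2-fold.
Codon 6 UCG (Ser): third position 4-fold.
Codon 7 AAA (Lys): third position 2-fold.
Four-fold degenerate third positions: 4.

4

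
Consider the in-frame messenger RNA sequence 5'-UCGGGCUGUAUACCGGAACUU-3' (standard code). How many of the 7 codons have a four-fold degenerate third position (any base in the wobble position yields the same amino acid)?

4

Codon 1 UCG (Ser): third position 4-fold.
Codon 2 GGC (Gly): third position 4-fold.
Codon 3 UGU (Cys): third position 2-fold.
Codon 4 AUA (Ile): third position 3-fold.
Codon 5 CCG (Pro): third position 4-fold.
Codon 6 GAA (Glu): third position 2-fold.
Codon 7 CUU (Leu): third position 4-fold.
Four-fold degenerate third positions: 4.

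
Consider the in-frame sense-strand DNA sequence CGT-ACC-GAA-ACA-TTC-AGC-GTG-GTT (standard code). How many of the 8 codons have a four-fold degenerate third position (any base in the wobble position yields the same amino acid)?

5

Codon 1 CGT (Arg): third position 4-fold.
Codon 2 ACC (Thr): third position 4-fold.
Codon 3 GAA (Glu): third position 2-fold.
Codon 4 ACA (Thr): third position 4-fold.
Codon 5 TTC (Phe): third position 2-fold.
Codon 6 AGC (Ser): third position 2-fold.
Codon 7 GTG (Val): third position 4-fold.
Codon 8 GTT (Val): third position 4-fold.
Four-fold degenerate third positions: 5.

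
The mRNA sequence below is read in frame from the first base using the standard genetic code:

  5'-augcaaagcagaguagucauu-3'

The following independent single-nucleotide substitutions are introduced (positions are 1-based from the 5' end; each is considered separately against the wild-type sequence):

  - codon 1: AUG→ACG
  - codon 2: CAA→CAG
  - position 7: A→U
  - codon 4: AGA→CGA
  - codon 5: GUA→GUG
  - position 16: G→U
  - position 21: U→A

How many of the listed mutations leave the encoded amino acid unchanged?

4

Codon 1: AUG (Met) → ACG (Thr) — missense.
Codon 2: CAA (Gln) → CAG (Gln) — synonymous.
Codon 3: AGC (Ser) → UGC (Cys) — missense.
Codon 4: AGA (Arg) → CGA (Arg) — synonymous.
Codon 5: GUA (Val) → GUG (Val) — synonymous.
Codon 6: GUC (Val) → UUC (Phe) — missense.
Codon 7: AUU (Ile) → AUA (Ile) — synonymous.
Synonymous: 4 of 7.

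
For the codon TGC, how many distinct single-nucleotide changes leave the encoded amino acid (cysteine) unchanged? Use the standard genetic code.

Position 1: none → 0 synonymous.
Position 2: none → 0 synonymous.
Position 3: TGT → 1 synonymous.
Total: 0 + 0 + 1 = 1.

1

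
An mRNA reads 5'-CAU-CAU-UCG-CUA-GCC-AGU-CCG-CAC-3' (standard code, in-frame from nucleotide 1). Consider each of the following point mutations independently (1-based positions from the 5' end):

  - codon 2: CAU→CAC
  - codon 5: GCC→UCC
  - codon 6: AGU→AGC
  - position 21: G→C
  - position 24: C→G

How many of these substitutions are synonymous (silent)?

Codon 2: CAU (His) → CAC (His) — synonymous.
Codon 5: GCC (Ala) → UCC (Ser) — missense.
Codon 6: AGU (Ser) → AGC (Ser) — synonymous.
Codon 7: CCG (Pro) → CCC (Pro) — synonymous.
Codon 8: CAC (His) → CAG (Gln) — missense.
Synonymous: 3 of 5.

3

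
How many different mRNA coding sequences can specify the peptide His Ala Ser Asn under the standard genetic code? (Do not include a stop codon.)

96

His: 2 codons.
Ala: 4 codons.
Ser: 6 codons.
Asn: 2 codons.
2 × 4 × 6 × 2 = 96.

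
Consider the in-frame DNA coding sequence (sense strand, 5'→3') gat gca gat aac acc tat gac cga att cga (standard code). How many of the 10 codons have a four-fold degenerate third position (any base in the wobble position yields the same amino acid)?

4

Codon 1 GAT (Asp): third position 2-fold.
Codon 2 GCA (Ala): third position 4-fold.
Codon 3 GAT (Asp): third position 2-fold.
Codon 4 AAC (Asn): third position 2-fold.
Codon 5 ACC (Thr): third position 4-fold.
Codon 6 TAT (Tyr): third position 2-fold.
Codon 7 GAC (Asp): third position 2-fold.
Codon 8 CGA (Arg): third position 4-fold.
Codon 9 ATT (Ile): third position 3-fold.
Codon 10 CGA (Arg): third position 4-fold.
Four-fold degenerate third positions: 4.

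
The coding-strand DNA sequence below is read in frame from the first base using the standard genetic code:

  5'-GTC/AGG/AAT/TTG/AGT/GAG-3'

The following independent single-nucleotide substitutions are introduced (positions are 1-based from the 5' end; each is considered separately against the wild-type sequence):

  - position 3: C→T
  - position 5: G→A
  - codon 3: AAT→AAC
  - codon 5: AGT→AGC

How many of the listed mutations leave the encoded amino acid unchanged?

3

Codon 1: GTC (Val) → GTT (Val) — synonymous.
Codon 2: AGG (Arg) → AAG (Lys) — missense.
Codon 3: AAT (Asn) → AAC (Asn) — synonymous.
Codon 5: AGT (Ser) → AGC (Ser) — synonymous.
Synonymous: 3 of 4.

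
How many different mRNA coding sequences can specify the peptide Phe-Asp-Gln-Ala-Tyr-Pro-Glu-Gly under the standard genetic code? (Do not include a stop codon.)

2048

Phe: 2 codons.
Asp: 2 codons.
Gln: 2 codons.
Ala: 4 codons.
Tyr: 2 codons.
Pro: 4 codons.
Glu: 2 codons.
Gly: 4 codons.
2 × 2 × 2 × 4 × 2 × 4 × 2 × 4 = 2048.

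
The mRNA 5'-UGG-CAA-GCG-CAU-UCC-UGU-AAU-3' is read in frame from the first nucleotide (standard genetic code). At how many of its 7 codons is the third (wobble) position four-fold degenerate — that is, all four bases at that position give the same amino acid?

Codon 1 UGG (Trp): third position 1-fold.
Codon 2 CAA (Gln): third position 2-fold.
Codon 3 GCG (Ala): third position 4-fold.
Codon 4 CAU (His): third position 2-fold.
Codon 5 UCC (Ser): third position 4-fold.
Codon 6 UGU (Cys): third position 2-fold.
Codon 7 AAU (Asn): third position 2-fold.
Four-fold degenerate third positions: 2.

2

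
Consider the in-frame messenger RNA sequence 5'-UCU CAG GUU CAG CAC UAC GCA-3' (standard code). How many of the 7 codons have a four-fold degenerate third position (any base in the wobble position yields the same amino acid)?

Codon 1 UCU (Ser): third position 4-fold.
Codon 2 CAG (Gln): third position 2-fold.
Codon 3 GUU (Val): third position 4-fold.
Codon 4 CAG (Gln): third position 2-fold.
Codon 5 CAC (His): third position 2-fold.
Codon 6 UAC (Tyr): third position 2-fold.
Codon 7 GCA (Ala): third position 4-fold.
Four-fold degenerate third positions: 3.

3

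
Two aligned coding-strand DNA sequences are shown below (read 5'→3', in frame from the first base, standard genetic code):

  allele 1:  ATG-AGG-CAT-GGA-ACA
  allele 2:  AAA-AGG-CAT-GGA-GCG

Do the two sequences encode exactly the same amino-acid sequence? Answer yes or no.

no

Codon 1: ATG Met / AAA Lys — nonsynonymous.
Codon 2: AGG Arg / AGG Arg — identical.
Codon 3: CAT His / CAT His — identical.
Codon 4: GGA Gly / GGA Gly — identical.
Codon 5: ACA Thr / GCG Ala — nonsynonymous.
Nonsynonymous differences: 2 → different protein.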